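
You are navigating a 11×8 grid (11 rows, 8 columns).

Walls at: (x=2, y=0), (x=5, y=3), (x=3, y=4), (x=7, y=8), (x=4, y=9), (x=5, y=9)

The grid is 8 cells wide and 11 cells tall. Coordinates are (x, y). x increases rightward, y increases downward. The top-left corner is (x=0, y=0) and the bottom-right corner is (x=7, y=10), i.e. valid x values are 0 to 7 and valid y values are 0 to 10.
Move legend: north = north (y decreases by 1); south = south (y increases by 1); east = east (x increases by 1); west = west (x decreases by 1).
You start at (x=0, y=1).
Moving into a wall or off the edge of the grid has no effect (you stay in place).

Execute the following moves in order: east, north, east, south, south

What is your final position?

Start: (x=0, y=1)
  east (east): (x=0, y=1) -> (x=1, y=1)
  north (north): (x=1, y=1) -> (x=1, y=0)
  east (east): blocked, stay at (x=1, y=0)
  south (south): (x=1, y=0) -> (x=1, y=1)
  south (south): (x=1, y=1) -> (x=1, y=2)
Final: (x=1, y=2)

Answer: Final position: (x=1, y=2)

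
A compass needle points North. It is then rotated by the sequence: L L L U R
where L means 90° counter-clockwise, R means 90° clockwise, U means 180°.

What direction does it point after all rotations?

Start: North
  L (left (90° counter-clockwise)) -> West
  L (left (90° counter-clockwise)) -> South
  L (left (90° counter-clockwise)) -> East
  U (U-turn (180°)) -> West
  R (right (90° clockwise)) -> North
Final: North

Answer: Final heading: North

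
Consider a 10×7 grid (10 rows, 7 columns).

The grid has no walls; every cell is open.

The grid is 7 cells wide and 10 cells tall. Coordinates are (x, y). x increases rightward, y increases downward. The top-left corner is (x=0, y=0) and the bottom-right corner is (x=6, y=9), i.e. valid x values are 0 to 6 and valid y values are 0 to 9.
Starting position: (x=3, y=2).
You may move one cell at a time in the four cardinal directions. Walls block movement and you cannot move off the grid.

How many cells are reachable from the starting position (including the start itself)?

BFS flood-fill from (x=3, y=2):
  Distance 0: (x=3, y=2)
  Distance 1: (x=3, y=1), (x=2, y=2), (x=4, y=2), (x=3, y=3)
  Distance 2: (x=3, y=0), (x=2, y=1), (x=4, y=1), (x=1, y=2), (x=5, y=2), (x=2, y=3), (x=4, y=3), (x=3, y=4)
  Distance 3: (x=2, y=0), (x=4, y=0), (x=1, y=1), (x=5, y=1), (x=0, y=2), (x=6, y=2), (x=1, y=3), (x=5, y=3), (x=2, y=4), (x=4, y=4), (x=3, y=5)
  Distance 4: (x=1, y=0), (x=5, y=0), (x=0, y=1), (x=6, y=1), (x=0, y=3), (x=6, y=3), (x=1, y=4), (x=5, y=4), (x=2, y=5), (x=4, y=5), (x=3, y=6)
  Distance 5: (x=0, y=0), (x=6, y=0), (x=0, y=4), (x=6, y=4), (x=1, y=5), (x=5, y=5), (x=2, y=6), (x=4, y=6), (x=3, y=7)
  Distance 6: (x=0, y=5), (x=6, y=5), (x=1, y=6), (x=5, y=6), (x=2, y=7), (x=4, y=7), (x=3, y=8)
  Distance 7: (x=0, y=6), (x=6, y=6), (x=1, y=7), (x=5, y=7), (x=2, y=8), (x=4, y=8), (x=3, y=9)
  Distance 8: (x=0, y=7), (x=6, y=7), (x=1, y=8), (x=5, y=8), (x=2, y=9), (x=4, y=9)
  Distance 9: (x=0, y=8), (x=6, y=8), (x=1, y=9), (x=5, y=9)
  Distance 10: (x=0, y=9), (x=6, y=9)
Total reachable: 70 (grid has 70 open cells total)

Answer: Reachable cells: 70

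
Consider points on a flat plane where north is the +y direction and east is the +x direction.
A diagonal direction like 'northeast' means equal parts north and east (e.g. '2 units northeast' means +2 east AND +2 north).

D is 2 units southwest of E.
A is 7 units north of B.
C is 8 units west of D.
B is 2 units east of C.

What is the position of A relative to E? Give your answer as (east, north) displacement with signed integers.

Answer: A is at (east=-8, north=5) relative to E.

Derivation:
Place E at the origin (east=0, north=0).
  D is 2 units southwest of E: delta (east=-2, north=-2); D at (east=-2, north=-2).
  C is 8 units west of D: delta (east=-8, north=+0); C at (east=-10, north=-2).
  B is 2 units east of C: delta (east=+2, north=+0); B at (east=-8, north=-2).
  A is 7 units north of B: delta (east=+0, north=+7); A at (east=-8, north=5).
Therefore A relative to E: (east=-8, north=5).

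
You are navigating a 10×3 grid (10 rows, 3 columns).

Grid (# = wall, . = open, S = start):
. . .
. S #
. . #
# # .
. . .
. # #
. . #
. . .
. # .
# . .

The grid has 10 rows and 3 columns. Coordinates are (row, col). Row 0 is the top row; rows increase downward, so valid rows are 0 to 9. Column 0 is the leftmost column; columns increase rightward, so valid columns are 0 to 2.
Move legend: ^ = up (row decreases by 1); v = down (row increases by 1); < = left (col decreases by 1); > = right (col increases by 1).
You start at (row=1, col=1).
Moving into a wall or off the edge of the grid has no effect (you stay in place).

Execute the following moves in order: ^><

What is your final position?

Answer: Final position: (row=0, col=1)

Derivation:
Start: (row=1, col=1)
  ^ (up): (row=1, col=1) -> (row=0, col=1)
  > (right): (row=0, col=1) -> (row=0, col=2)
  < (left): (row=0, col=2) -> (row=0, col=1)
Final: (row=0, col=1)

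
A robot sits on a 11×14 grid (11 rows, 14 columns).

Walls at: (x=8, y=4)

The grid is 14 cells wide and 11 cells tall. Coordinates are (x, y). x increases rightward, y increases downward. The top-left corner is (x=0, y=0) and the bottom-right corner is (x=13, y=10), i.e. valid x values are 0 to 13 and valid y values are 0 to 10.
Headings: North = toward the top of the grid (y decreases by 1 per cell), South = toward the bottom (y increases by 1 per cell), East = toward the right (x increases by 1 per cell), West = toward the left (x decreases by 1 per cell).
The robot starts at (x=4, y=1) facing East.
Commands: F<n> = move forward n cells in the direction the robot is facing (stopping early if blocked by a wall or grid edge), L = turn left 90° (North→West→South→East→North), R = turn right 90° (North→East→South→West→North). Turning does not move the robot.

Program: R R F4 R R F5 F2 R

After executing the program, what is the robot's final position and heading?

Start: (x=4, y=1), facing East
  R: turn right, now facing South
  R: turn right, now facing West
  F4: move forward 4, now at (x=0, y=1)
  R: turn right, now facing North
  R: turn right, now facing East
  F5: move forward 5, now at (x=5, y=1)
  F2: move forward 2, now at (x=7, y=1)
  R: turn right, now facing South
Final: (x=7, y=1), facing South

Answer: Final position: (x=7, y=1), facing South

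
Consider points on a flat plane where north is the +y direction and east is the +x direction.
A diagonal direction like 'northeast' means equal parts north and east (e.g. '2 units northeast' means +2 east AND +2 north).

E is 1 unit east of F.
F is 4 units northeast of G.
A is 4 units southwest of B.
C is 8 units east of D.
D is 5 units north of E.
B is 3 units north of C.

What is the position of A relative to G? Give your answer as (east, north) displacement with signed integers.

Answer: A is at (east=9, north=8) relative to G.

Derivation:
Place G at the origin (east=0, north=0).
  F is 4 units northeast of G: delta (east=+4, north=+4); F at (east=4, north=4).
  E is 1 unit east of F: delta (east=+1, north=+0); E at (east=5, north=4).
  D is 5 units north of E: delta (east=+0, north=+5); D at (east=5, north=9).
  C is 8 units east of D: delta (east=+8, north=+0); C at (east=13, north=9).
  B is 3 units north of C: delta (east=+0, north=+3); B at (east=13, north=12).
  A is 4 units southwest of B: delta (east=-4, north=-4); A at (east=9, north=8).
Therefore A relative to G: (east=9, north=8).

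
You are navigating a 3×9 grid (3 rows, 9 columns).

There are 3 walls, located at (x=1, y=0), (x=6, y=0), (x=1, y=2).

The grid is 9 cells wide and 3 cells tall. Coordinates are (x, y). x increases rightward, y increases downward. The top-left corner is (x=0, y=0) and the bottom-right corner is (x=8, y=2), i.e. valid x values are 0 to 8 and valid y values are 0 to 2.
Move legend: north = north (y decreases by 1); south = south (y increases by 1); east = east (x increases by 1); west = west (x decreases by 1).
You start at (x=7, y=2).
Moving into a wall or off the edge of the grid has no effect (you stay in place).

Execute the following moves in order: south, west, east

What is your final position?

Answer: Final position: (x=7, y=2)

Derivation:
Start: (x=7, y=2)
  south (south): blocked, stay at (x=7, y=2)
  west (west): (x=7, y=2) -> (x=6, y=2)
  east (east): (x=6, y=2) -> (x=7, y=2)
Final: (x=7, y=2)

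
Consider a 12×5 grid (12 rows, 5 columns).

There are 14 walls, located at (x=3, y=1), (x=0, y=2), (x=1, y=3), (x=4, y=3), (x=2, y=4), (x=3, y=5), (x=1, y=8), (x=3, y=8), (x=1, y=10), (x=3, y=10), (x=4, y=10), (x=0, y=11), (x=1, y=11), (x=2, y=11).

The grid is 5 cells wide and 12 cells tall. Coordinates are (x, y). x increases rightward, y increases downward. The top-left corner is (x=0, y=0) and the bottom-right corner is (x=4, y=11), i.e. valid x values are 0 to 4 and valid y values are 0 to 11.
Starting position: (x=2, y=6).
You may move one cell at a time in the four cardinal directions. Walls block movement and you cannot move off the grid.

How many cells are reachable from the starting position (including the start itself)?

BFS flood-fill from (x=2, y=6):
  Distance 0: (x=2, y=6)
  Distance 1: (x=2, y=5), (x=1, y=6), (x=3, y=6), (x=2, y=7)
  Distance 2: (x=1, y=5), (x=0, y=6), (x=4, y=6), (x=1, y=7), (x=3, y=7), (x=2, y=8)
  Distance 3: (x=1, y=4), (x=0, y=5), (x=4, y=5), (x=0, y=7), (x=4, y=7), (x=2, y=9)
  Distance 4: (x=0, y=4), (x=4, y=4), (x=0, y=8), (x=4, y=8), (x=1, y=9), (x=3, y=9), (x=2, y=10)
  Distance 5: (x=0, y=3), (x=3, y=4), (x=0, y=9), (x=4, y=9)
  Distance 6: (x=3, y=3), (x=0, y=10)
  Distance 7: (x=3, y=2), (x=2, y=3)
  Distance 8: (x=2, y=2), (x=4, y=2)
  Distance 9: (x=2, y=1), (x=4, y=1), (x=1, y=2)
  Distance 10: (x=2, y=0), (x=4, y=0), (x=1, y=1)
  Distance 11: (x=1, y=0), (x=3, y=0), (x=0, y=1)
  Distance 12: (x=0, y=0)
Total reachable: 44 (grid has 46 open cells total)

Answer: Reachable cells: 44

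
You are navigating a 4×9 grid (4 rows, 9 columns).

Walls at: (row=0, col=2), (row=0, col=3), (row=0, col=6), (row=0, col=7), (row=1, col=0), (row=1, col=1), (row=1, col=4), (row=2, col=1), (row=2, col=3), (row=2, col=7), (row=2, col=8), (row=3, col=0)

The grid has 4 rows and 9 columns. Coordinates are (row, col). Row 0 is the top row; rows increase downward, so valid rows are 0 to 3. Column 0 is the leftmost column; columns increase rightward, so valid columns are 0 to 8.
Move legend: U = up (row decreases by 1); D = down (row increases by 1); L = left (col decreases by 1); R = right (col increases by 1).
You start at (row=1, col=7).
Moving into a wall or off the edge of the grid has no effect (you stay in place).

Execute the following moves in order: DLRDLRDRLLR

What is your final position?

Start: (row=1, col=7)
  D (down): blocked, stay at (row=1, col=7)
  L (left): (row=1, col=7) -> (row=1, col=6)
  R (right): (row=1, col=6) -> (row=1, col=7)
  D (down): blocked, stay at (row=1, col=7)
  L (left): (row=1, col=7) -> (row=1, col=6)
  R (right): (row=1, col=6) -> (row=1, col=7)
  D (down): blocked, stay at (row=1, col=7)
  R (right): (row=1, col=7) -> (row=1, col=8)
  L (left): (row=1, col=8) -> (row=1, col=7)
  L (left): (row=1, col=7) -> (row=1, col=6)
  R (right): (row=1, col=6) -> (row=1, col=7)
Final: (row=1, col=7)

Answer: Final position: (row=1, col=7)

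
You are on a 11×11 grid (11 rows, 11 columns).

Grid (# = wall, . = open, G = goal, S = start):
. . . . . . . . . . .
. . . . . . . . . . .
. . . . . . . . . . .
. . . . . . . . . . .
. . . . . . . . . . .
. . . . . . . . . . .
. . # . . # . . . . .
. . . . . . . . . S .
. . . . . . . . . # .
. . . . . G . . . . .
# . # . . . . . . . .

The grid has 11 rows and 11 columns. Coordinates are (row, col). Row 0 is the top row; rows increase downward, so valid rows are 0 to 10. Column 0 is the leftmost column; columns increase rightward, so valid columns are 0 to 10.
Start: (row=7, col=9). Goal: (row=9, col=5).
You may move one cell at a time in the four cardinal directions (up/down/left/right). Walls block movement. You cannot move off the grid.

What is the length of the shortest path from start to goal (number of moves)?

BFS from (row=7, col=9) until reaching (row=9, col=5):
  Distance 0: (row=7, col=9)
  Distance 1: (row=6, col=9), (row=7, col=8), (row=7, col=10)
  Distance 2: (row=5, col=9), (row=6, col=8), (row=6, col=10), (row=7, col=7), (row=8, col=8), (row=8, col=10)
  Distance 3: (row=4, col=9), (row=5, col=8), (row=5, col=10), (row=6, col=7), (row=7, col=6), (row=8, col=7), (row=9, col=8), (row=9, col=10)
  Distance 4: (row=3, col=9), (row=4, col=8), (row=4, col=10), (row=5, col=7), (row=6, col=6), (row=7, col=5), (row=8, col=6), (row=9, col=7), (row=9, col=9), (row=10, col=8), (row=10, col=10)
  Distance 5: (row=2, col=9), (row=3, col=8), (row=3, col=10), (row=4, col=7), (row=5, col=6), (row=7, col=4), (row=8, col=5), (row=9, col=6), (row=10, col=7), (row=10, col=9)
  Distance 6: (row=1, col=9), (row=2, col=8), (row=2, col=10), (row=3, col=7), (row=4, col=6), (row=5, col=5), (row=6, col=4), (row=7, col=3), (row=8, col=4), (row=9, col=5), (row=10, col=6)  <- goal reached here
One shortest path (6 moves): (row=7, col=9) -> (row=7, col=8) -> (row=7, col=7) -> (row=7, col=6) -> (row=7, col=5) -> (row=8, col=5) -> (row=9, col=5)

Answer: Shortest path length: 6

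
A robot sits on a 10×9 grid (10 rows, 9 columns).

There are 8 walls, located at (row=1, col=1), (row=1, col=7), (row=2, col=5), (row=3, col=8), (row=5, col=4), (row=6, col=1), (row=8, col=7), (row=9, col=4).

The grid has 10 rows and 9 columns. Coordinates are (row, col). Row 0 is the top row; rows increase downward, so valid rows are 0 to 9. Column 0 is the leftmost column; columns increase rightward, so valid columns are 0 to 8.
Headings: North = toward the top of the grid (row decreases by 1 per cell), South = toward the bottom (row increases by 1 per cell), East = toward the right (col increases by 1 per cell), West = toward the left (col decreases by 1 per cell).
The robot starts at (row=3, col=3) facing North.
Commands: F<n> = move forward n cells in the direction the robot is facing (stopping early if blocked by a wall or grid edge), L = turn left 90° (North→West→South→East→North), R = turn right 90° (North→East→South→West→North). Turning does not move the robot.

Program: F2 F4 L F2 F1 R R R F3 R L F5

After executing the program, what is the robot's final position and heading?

Answer: Final position: (row=8, col=0), facing South

Derivation:
Start: (row=3, col=3), facing North
  F2: move forward 2, now at (row=1, col=3)
  F4: move forward 1/4 (blocked), now at (row=0, col=3)
  L: turn left, now facing West
  F2: move forward 2, now at (row=0, col=1)
  F1: move forward 1, now at (row=0, col=0)
  R: turn right, now facing North
  R: turn right, now facing East
  R: turn right, now facing South
  F3: move forward 3, now at (row=3, col=0)
  R: turn right, now facing West
  L: turn left, now facing South
  F5: move forward 5, now at (row=8, col=0)
Final: (row=8, col=0), facing South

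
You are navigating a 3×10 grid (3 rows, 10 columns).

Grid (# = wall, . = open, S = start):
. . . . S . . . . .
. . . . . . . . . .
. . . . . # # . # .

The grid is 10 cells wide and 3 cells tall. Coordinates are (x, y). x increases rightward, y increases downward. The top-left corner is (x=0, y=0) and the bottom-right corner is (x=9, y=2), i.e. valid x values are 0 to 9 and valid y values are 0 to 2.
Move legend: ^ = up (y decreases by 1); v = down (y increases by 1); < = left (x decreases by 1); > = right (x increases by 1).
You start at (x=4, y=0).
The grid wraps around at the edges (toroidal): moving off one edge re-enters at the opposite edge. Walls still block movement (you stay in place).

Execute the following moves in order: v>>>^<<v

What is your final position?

Start: (x=4, y=0)
  v (down): (x=4, y=0) -> (x=4, y=1)
  > (right): (x=4, y=1) -> (x=5, y=1)
  > (right): (x=5, y=1) -> (x=6, y=1)
  > (right): (x=6, y=1) -> (x=7, y=1)
  ^ (up): (x=7, y=1) -> (x=7, y=0)
  < (left): (x=7, y=0) -> (x=6, y=0)
  < (left): (x=6, y=0) -> (x=5, y=0)
  v (down): (x=5, y=0) -> (x=5, y=1)
Final: (x=5, y=1)

Answer: Final position: (x=5, y=1)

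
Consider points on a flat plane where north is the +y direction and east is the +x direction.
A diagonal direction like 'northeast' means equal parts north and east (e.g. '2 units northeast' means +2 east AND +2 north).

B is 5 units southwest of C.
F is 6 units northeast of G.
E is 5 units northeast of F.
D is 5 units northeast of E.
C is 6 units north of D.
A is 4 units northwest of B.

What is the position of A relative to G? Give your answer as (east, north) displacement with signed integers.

Place G at the origin (east=0, north=0).
  F is 6 units northeast of G: delta (east=+6, north=+6); F at (east=6, north=6).
  E is 5 units northeast of F: delta (east=+5, north=+5); E at (east=11, north=11).
  D is 5 units northeast of E: delta (east=+5, north=+5); D at (east=16, north=16).
  C is 6 units north of D: delta (east=+0, north=+6); C at (east=16, north=22).
  B is 5 units southwest of C: delta (east=-5, north=-5); B at (east=11, north=17).
  A is 4 units northwest of B: delta (east=-4, north=+4); A at (east=7, north=21).
Therefore A relative to G: (east=7, north=21).

Answer: A is at (east=7, north=21) relative to G.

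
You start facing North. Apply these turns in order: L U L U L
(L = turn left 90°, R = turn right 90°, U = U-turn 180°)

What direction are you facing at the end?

Start: North
  L (left (90° counter-clockwise)) -> West
  U (U-turn (180°)) -> East
  L (left (90° counter-clockwise)) -> North
  U (U-turn (180°)) -> South
  L (left (90° counter-clockwise)) -> East
Final: East

Answer: Final heading: East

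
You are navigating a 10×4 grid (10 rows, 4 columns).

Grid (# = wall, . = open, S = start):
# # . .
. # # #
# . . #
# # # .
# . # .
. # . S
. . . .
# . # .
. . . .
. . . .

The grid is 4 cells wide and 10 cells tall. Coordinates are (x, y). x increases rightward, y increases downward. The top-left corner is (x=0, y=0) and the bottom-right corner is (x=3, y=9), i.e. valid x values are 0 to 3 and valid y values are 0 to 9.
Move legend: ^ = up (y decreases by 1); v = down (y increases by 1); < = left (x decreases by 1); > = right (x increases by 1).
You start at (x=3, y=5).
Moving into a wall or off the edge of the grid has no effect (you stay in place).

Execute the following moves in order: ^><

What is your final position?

Answer: Final position: (x=3, y=4)

Derivation:
Start: (x=3, y=5)
  ^ (up): (x=3, y=5) -> (x=3, y=4)
  > (right): blocked, stay at (x=3, y=4)
  < (left): blocked, stay at (x=3, y=4)
Final: (x=3, y=4)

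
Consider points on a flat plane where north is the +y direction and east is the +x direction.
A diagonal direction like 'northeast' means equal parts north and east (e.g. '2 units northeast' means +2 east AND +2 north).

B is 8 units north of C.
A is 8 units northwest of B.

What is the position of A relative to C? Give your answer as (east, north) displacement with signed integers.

Place C at the origin (east=0, north=0).
  B is 8 units north of C: delta (east=+0, north=+8); B at (east=0, north=8).
  A is 8 units northwest of B: delta (east=-8, north=+8); A at (east=-8, north=16).
Therefore A relative to C: (east=-8, north=16).

Answer: A is at (east=-8, north=16) relative to C.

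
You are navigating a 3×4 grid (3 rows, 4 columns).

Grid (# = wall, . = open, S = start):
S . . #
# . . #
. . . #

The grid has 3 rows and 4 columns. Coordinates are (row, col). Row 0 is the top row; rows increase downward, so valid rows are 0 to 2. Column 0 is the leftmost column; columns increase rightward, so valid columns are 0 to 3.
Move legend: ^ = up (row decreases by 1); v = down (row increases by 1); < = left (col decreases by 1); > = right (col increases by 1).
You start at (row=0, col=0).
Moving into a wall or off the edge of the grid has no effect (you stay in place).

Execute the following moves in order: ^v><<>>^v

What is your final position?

Answer: Final position: (row=1, col=2)

Derivation:
Start: (row=0, col=0)
  ^ (up): blocked, stay at (row=0, col=0)
  v (down): blocked, stay at (row=0, col=0)
  > (right): (row=0, col=0) -> (row=0, col=1)
  < (left): (row=0, col=1) -> (row=0, col=0)
  < (left): blocked, stay at (row=0, col=0)
  > (right): (row=0, col=0) -> (row=0, col=1)
  > (right): (row=0, col=1) -> (row=0, col=2)
  ^ (up): blocked, stay at (row=0, col=2)
  v (down): (row=0, col=2) -> (row=1, col=2)
Final: (row=1, col=2)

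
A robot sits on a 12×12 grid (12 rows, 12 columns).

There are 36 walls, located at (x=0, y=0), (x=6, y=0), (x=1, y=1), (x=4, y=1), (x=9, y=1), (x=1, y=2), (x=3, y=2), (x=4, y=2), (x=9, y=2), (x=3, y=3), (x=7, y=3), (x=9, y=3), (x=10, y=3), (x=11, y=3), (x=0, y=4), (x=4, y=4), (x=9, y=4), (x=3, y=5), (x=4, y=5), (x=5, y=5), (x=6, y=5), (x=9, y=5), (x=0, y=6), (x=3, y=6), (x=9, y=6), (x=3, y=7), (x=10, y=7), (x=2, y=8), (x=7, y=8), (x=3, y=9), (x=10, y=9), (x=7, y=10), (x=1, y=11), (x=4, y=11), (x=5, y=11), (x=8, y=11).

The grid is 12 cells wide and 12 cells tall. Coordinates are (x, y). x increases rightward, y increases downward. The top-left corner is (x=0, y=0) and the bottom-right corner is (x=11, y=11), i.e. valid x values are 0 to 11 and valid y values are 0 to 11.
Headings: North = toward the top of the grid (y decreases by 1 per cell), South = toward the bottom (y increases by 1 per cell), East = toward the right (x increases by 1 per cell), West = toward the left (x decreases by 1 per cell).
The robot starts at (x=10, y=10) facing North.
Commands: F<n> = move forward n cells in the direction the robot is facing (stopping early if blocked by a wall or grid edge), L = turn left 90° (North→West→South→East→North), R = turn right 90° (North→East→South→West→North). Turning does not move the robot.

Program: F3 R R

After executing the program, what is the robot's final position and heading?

Answer: Final position: (x=10, y=10), facing South

Derivation:
Start: (x=10, y=10), facing North
  F3: move forward 0/3 (blocked), now at (x=10, y=10)
  R: turn right, now facing East
  R: turn right, now facing South
Final: (x=10, y=10), facing South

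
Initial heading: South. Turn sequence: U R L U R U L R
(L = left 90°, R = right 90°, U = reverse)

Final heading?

Answer: Final heading: East

Derivation:
Start: South
  U (U-turn (180°)) -> North
  R (right (90° clockwise)) -> East
  L (left (90° counter-clockwise)) -> North
  U (U-turn (180°)) -> South
  R (right (90° clockwise)) -> West
  U (U-turn (180°)) -> East
  L (left (90° counter-clockwise)) -> North
  R (right (90° clockwise)) -> East
Final: East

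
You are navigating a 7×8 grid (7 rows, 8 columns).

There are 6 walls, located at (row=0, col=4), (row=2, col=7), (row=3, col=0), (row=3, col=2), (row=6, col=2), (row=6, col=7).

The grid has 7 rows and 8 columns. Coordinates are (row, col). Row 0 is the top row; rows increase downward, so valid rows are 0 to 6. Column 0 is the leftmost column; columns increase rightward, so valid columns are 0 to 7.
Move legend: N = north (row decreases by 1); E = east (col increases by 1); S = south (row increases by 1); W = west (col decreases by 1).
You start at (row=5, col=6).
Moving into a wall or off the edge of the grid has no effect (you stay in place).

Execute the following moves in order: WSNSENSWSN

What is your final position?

Start: (row=5, col=6)
  W (west): (row=5, col=6) -> (row=5, col=5)
  S (south): (row=5, col=5) -> (row=6, col=5)
  N (north): (row=6, col=5) -> (row=5, col=5)
  S (south): (row=5, col=5) -> (row=6, col=5)
  E (east): (row=6, col=5) -> (row=6, col=6)
  N (north): (row=6, col=6) -> (row=5, col=6)
  S (south): (row=5, col=6) -> (row=6, col=6)
  W (west): (row=6, col=6) -> (row=6, col=5)
  S (south): blocked, stay at (row=6, col=5)
  N (north): (row=6, col=5) -> (row=5, col=5)
Final: (row=5, col=5)

Answer: Final position: (row=5, col=5)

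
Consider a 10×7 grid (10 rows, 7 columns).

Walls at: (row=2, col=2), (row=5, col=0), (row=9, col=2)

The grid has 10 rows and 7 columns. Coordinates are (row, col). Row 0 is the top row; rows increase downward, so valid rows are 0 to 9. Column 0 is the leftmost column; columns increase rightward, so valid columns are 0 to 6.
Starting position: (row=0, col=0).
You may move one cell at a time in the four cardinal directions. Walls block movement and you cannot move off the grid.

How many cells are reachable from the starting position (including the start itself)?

BFS flood-fill from (row=0, col=0):
  Distance 0: (row=0, col=0)
  Distance 1: (row=0, col=1), (row=1, col=0)
  Distance 2: (row=0, col=2), (row=1, col=1), (row=2, col=0)
  Distance 3: (row=0, col=3), (row=1, col=2), (row=2, col=1), (row=3, col=0)
  Distance 4: (row=0, col=4), (row=1, col=3), (row=3, col=1), (row=4, col=0)
  Distance 5: (row=0, col=5), (row=1, col=4), (row=2, col=3), (row=3, col=2), (row=4, col=1)
  Distance 6: (row=0, col=6), (row=1, col=5), (row=2, col=4), (row=3, col=3), (row=4, col=2), (row=5, col=1)
  Distance 7: (row=1, col=6), (row=2, col=5), (row=3, col=4), (row=4, col=3), (row=5, col=2), (row=6, col=1)
  Distance 8: (row=2, col=6), (row=3, col=5), (row=4, col=4), (row=5, col=3), (row=6, col=0), (row=6, col=2), (row=7, col=1)
  Distance 9: (row=3, col=6), (row=4, col=5), (row=5, col=4), (row=6, col=3), (row=7, col=0), (row=7, col=2), (row=8, col=1)
  Distance 10: (row=4, col=6), (row=5, col=5), (row=6, col=4), (row=7, col=3), (row=8, col=0), (row=8, col=2), (row=9, col=1)
  Distance 11: (row=5, col=6), (row=6, col=5), (row=7, col=4), (row=8, col=3), (row=9, col=0)
  Distance 12: (row=6, col=6), (row=7, col=5), (row=8, col=4), (row=9, col=3)
  Distance 13: (row=7, col=6), (row=8, col=5), (row=9, col=4)
  Distance 14: (row=8, col=6), (row=9, col=5)
  Distance 15: (row=9, col=6)
Total reachable: 67 (grid has 67 open cells total)

Answer: Reachable cells: 67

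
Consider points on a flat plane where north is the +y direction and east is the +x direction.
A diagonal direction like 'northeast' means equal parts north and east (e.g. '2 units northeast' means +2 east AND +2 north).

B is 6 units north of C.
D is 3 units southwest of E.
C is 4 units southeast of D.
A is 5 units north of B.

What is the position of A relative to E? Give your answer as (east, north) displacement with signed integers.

Answer: A is at (east=1, north=4) relative to E.

Derivation:
Place E at the origin (east=0, north=0).
  D is 3 units southwest of E: delta (east=-3, north=-3); D at (east=-3, north=-3).
  C is 4 units southeast of D: delta (east=+4, north=-4); C at (east=1, north=-7).
  B is 6 units north of C: delta (east=+0, north=+6); B at (east=1, north=-1).
  A is 5 units north of B: delta (east=+0, north=+5); A at (east=1, north=4).
Therefore A relative to E: (east=1, north=4).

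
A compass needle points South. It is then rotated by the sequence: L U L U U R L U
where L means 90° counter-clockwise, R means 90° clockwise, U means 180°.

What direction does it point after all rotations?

Start: South
  L (left (90° counter-clockwise)) -> East
  U (U-turn (180°)) -> West
  L (left (90° counter-clockwise)) -> South
  U (U-turn (180°)) -> North
  U (U-turn (180°)) -> South
  R (right (90° clockwise)) -> West
  L (left (90° counter-clockwise)) -> South
  U (U-turn (180°)) -> North
Final: North

Answer: Final heading: North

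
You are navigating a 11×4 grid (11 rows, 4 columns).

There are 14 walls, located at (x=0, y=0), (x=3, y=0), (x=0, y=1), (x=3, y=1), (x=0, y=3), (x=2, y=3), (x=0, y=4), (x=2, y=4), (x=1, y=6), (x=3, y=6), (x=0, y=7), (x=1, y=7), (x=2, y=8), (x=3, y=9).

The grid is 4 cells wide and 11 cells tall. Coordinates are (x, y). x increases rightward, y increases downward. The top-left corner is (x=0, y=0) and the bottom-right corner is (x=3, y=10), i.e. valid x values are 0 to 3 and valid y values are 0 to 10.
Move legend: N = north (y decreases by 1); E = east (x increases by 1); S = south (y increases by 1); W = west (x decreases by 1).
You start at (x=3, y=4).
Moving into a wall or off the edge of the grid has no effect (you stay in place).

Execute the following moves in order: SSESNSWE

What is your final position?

Answer: Final position: (x=3, y=5)

Derivation:
Start: (x=3, y=4)
  S (south): (x=3, y=4) -> (x=3, y=5)
  S (south): blocked, stay at (x=3, y=5)
  E (east): blocked, stay at (x=3, y=5)
  S (south): blocked, stay at (x=3, y=5)
  N (north): (x=3, y=5) -> (x=3, y=4)
  S (south): (x=3, y=4) -> (x=3, y=5)
  W (west): (x=3, y=5) -> (x=2, y=5)
  E (east): (x=2, y=5) -> (x=3, y=5)
Final: (x=3, y=5)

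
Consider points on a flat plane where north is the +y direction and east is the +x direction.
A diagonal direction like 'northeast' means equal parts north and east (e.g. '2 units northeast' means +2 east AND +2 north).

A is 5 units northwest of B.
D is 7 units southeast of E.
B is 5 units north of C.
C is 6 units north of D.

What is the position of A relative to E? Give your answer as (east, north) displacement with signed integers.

Answer: A is at (east=2, north=9) relative to E.

Derivation:
Place E at the origin (east=0, north=0).
  D is 7 units southeast of E: delta (east=+7, north=-7); D at (east=7, north=-7).
  C is 6 units north of D: delta (east=+0, north=+6); C at (east=7, north=-1).
  B is 5 units north of C: delta (east=+0, north=+5); B at (east=7, north=4).
  A is 5 units northwest of B: delta (east=-5, north=+5); A at (east=2, north=9).
Therefore A relative to E: (east=2, north=9).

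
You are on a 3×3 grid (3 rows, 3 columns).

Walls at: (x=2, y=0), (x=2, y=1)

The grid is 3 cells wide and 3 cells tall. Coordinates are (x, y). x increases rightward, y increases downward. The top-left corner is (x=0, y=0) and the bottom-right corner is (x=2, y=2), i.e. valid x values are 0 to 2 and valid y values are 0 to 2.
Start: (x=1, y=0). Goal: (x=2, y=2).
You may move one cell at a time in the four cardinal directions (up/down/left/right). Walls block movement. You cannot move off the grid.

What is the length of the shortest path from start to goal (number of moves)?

BFS from (x=1, y=0) until reaching (x=2, y=2):
  Distance 0: (x=1, y=0)
  Distance 1: (x=0, y=0), (x=1, y=1)
  Distance 2: (x=0, y=1), (x=1, y=2)
  Distance 3: (x=0, y=2), (x=2, y=2)  <- goal reached here
One shortest path (3 moves): (x=1, y=0) -> (x=1, y=1) -> (x=1, y=2) -> (x=2, y=2)

Answer: Shortest path length: 3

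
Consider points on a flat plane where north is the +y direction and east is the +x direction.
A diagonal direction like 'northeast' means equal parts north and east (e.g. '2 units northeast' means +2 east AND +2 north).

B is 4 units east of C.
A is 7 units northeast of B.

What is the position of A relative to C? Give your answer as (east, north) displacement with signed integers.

Place C at the origin (east=0, north=0).
  B is 4 units east of C: delta (east=+4, north=+0); B at (east=4, north=0).
  A is 7 units northeast of B: delta (east=+7, north=+7); A at (east=11, north=7).
Therefore A relative to C: (east=11, north=7).

Answer: A is at (east=11, north=7) relative to C.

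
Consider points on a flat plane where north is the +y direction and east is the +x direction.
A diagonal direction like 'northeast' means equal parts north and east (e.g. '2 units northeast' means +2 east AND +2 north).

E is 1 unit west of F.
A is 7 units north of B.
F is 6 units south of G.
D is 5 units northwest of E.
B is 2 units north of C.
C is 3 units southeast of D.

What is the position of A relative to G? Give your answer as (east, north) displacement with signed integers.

Place G at the origin (east=0, north=0).
  F is 6 units south of G: delta (east=+0, north=-6); F at (east=0, north=-6).
  E is 1 unit west of F: delta (east=-1, north=+0); E at (east=-1, north=-6).
  D is 5 units northwest of E: delta (east=-5, north=+5); D at (east=-6, north=-1).
  C is 3 units southeast of D: delta (east=+3, north=-3); C at (east=-3, north=-4).
  B is 2 units north of C: delta (east=+0, north=+2); B at (east=-3, north=-2).
  A is 7 units north of B: delta (east=+0, north=+7); A at (east=-3, north=5).
Therefore A relative to G: (east=-3, north=5).

Answer: A is at (east=-3, north=5) relative to G.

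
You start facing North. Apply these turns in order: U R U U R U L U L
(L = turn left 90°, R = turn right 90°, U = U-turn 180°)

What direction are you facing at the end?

Answer: Final heading: South

Derivation:
Start: North
  U (U-turn (180°)) -> South
  R (right (90° clockwise)) -> West
  U (U-turn (180°)) -> East
  U (U-turn (180°)) -> West
  R (right (90° clockwise)) -> North
  U (U-turn (180°)) -> South
  L (left (90° counter-clockwise)) -> East
  U (U-turn (180°)) -> West
  L (left (90° counter-clockwise)) -> South
Final: South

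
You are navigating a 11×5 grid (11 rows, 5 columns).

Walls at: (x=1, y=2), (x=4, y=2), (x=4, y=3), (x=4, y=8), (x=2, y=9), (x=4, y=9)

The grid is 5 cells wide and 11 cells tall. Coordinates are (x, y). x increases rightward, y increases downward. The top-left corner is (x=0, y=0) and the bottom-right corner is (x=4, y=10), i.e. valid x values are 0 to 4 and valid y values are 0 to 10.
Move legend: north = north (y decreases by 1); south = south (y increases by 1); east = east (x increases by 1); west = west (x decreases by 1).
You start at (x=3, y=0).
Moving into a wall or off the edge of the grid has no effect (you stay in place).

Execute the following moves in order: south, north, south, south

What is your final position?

Start: (x=3, y=0)
  south (south): (x=3, y=0) -> (x=3, y=1)
  north (north): (x=3, y=1) -> (x=3, y=0)
  south (south): (x=3, y=0) -> (x=3, y=1)
  south (south): (x=3, y=1) -> (x=3, y=2)
Final: (x=3, y=2)

Answer: Final position: (x=3, y=2)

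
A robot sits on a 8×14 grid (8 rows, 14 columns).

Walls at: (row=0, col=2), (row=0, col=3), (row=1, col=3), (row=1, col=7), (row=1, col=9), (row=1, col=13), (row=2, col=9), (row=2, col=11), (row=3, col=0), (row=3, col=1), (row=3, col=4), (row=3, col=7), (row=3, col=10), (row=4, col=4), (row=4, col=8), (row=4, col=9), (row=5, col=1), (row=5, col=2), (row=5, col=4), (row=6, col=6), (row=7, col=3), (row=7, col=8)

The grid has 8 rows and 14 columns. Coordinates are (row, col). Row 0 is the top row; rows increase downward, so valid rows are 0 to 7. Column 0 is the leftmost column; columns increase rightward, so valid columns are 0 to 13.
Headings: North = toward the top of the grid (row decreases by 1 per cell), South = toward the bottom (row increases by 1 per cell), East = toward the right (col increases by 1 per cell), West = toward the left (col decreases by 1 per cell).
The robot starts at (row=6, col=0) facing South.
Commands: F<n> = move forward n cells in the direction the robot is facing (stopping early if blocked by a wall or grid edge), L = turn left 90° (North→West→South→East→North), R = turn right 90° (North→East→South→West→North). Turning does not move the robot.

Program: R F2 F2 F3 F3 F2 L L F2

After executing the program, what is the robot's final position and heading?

Start: (row=6, col=0), facing South
  R: turn right, now facing West
  F2: move forward 0/2 (blocked), now at (row=6, col=0)
  F2: move forward 0/2 (blocked), now at (row=6, col=0)
  F3: move forward 0/3 (blocked), now at (row=6, col=0)
  F3: move forward 0/3 (blocked), now at (row=6, col=0)
  F2: move forward 0/2 (blocked), now at (row=6, col=0)
  L: turn left, now facing South
  L: turn left, now facing East
  F2: move forward 2, now at (row=6, col=2)
Final: (row=6, col=2), facing East

Answer: Final position: (row=6, col=2), facing East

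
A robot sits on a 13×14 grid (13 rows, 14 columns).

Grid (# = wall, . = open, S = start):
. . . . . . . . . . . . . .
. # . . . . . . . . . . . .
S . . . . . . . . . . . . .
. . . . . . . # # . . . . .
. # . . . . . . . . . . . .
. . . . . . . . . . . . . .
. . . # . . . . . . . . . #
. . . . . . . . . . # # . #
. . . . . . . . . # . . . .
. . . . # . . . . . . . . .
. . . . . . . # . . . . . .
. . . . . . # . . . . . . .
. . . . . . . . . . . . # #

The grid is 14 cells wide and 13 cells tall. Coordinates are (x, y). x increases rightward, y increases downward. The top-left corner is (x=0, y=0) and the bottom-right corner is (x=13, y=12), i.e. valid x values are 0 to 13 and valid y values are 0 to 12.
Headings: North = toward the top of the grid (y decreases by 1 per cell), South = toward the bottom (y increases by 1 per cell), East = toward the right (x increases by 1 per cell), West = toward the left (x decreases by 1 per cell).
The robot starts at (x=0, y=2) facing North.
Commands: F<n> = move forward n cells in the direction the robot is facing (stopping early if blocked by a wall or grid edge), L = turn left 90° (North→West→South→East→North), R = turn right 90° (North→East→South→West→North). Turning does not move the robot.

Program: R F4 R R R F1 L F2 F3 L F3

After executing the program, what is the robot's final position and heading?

Start: (x=0, y=2), facing North
  R: turn right, now facing East
  F4: move forward 4, now at (x=4, y=2)
  R: turn right, now facing South
  R: turn right, now facing West
  R: turn right, now facing North
  F1: move forward 1, now at (x=4, y=1)
  L: turn left, now facing West
  F2: move forward 2, now at (x=2, y=1)
  F3: move forward 0/3 (blocked), now at (x=2, y=1)
  L: turn left, now facing South
  F3: move forward 3, now at (x=2, y=4)
Final: (x=2, y=4), facing South

Answer: Final position: (x=2, y=4), facing South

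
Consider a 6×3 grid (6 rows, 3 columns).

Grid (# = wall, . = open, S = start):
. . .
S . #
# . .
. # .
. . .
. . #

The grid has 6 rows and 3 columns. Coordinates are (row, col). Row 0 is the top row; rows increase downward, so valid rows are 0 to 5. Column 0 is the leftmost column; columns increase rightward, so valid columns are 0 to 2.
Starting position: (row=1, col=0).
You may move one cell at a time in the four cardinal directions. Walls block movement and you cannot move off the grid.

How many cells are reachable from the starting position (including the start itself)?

Answer: Reachable cells: 14

Derivation:
BFS flood-fill from (row=1, col=0):
  Distance 0: (row=1, col=0)
  Distance 1: (row=0, col=0), (row=1, col=1)
  Distance 2: (row=0, col=1), (row=2, col=1)
  Distance 3: (row=0, col=2), (row=2, col=2)
  Distance 4: (row=3, col=2)
  Distance 5: (row=4, col=2)
  Distance 6: (row=4, col=1)
  Distance 7: (row=4, col=0), (row=5, col=1)
  Distance 8: (row=3, col=0), (row=5, col=0)
Total reachable: 14 (grid has 14 open cells total)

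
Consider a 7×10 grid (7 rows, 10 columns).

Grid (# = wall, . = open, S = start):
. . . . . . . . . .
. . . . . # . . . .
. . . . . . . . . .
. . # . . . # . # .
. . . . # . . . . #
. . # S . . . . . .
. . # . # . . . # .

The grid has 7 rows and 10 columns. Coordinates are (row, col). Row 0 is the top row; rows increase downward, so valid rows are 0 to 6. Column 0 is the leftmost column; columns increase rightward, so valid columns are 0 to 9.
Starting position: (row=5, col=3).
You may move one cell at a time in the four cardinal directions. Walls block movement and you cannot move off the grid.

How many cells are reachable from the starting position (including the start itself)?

BFS flood-fill from (row=5, col=3):
  Distance 0: (row=5, col=3)
  Distance 1: (row=4, col=3), (row=5, col=4), (row=6, col=3)
  Distance 2: (row=3, col=3), (row=4, col=2), (row=5, col=5)
  Distance 3: (row=2, col=3), (row=3, col=4), (row=4, col=1), (row=4, col=5), (row=5, col=6), (row=6, col=5)
  Distance 4: (row=1, col=3), (row=2, col=2), (row=2, col=4), (row=3, col=1), (row=3, col=5), (row=4, col=0), (row=4, col=6), (row=5, col=1), (row=5, col=7), (row=6, col=6)
  Distance 5: (row=0, col=3), (row=1, col=2), (row=1, col=4), (row=2, col=1), (row=2, col=5), (row=3, col=0), (row=4, col=7), (row=5, col=0), (row=5, col=8), (row=6, col=1), (row=6, col=7)
  Distance 6: (row=0, col=2), (row=0, col=4), (row=1, col=1), (row=2, col=0), (row=2, col=6), (row=3, col=7), (row=4, col=8), (row=5, col=9), (row=6, col=0)
  Distance 7: (row=0, col=1), (row=0, col=5), (row=1, col=0), (row=1, col=6), (row=2, col=7), (row=6, col=9)
  Distance 8: (row=0, col=0), (row=0, col=6), (row=1, col=7), (row=2, col=8)
  Distance 9: (row=0, col=7), (row=1, col=8), (row=2, col=9)
  Distance 10: (row=0, col=8), (row=1, col=9), (row=3, col=9)
  Distance 11: (row=0, col=9)
Total reachable: 60 (grid has 60 open cells total)

Answer: Reachable cells: 60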